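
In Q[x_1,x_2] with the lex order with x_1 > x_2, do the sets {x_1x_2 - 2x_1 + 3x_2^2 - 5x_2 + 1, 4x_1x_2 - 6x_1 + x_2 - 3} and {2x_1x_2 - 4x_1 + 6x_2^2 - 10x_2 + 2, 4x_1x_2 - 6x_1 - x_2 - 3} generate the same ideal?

No, the ideals differ.

For a fixed monomial order, each ideal has a unique reduced Gröbner basis; comparing bases decides equality.
Buchberger on the first generating set:
f_1 = x_1x_2 - 2x_1 + 3x_2^2 - 5x_2 + 1, LT = x_1x_2.
f_2 = 4x_1x_2 - 6x_1 + x_2 - 3, LT = x_1x_2.

S(f_1,f_2): lcm = x_1x_2. S = -1/2x_1 + 3x_2^2 - 21/4x_2 + 7/4.
  leading term x_1: no divisor's leading term divides it; move -1/2x_1 to the remainder.
  leading term x_2^2: no divisor's leading term divides it; move 3x_2^2 to the remainder.
  leading term x_2: no divisor's leading term divides it; move -21/4x_2 to the remainder.
  leading term 1: no divisor's leading term divides it; move 7/4 to the remainder.
  remainder -1/2x_1 + 3x_2^2 - 21/4x_2 + 7/4 ≠ 0; add g_3 = -1/2x_1 + 3x_2^2 - 21/4x_2 + 7/4 to the basis.

S(f_1,g_3): lcm = x_1x_2. S = -2x_1 + 6x_2^3 - 15/2x_2^2 - 3/2x_2 + 1.
  leading term x_1: subtract (4)·g_3 from -2x_1 + 6x_2^3 - 15/2x_2^2 - 3/2x_2 + 1 → 6x_2^3 - 39/2x_2^2 + 39/2x_2 - 6
  leading term x_2^3: no divisor's leading term divides it; move 6x_2^3 to the remainder.
  leading term x_2^2: no divisor's leading term divides it; move -39/2x_2^2 to the remainder.
  leading term x_2: no divisor's leading term divides it; move 39/2x_2 to the remainder.
  leading term 1: no divisor's leading term divides it; move -6 to the remainder.
  remainder 6x_2^3 - 39/2x_2^2 + 39/2x_2 - 6 ≠ 0; add g_4 = 6x_2^3 - 39/2x_2^2 + 39/2x_2 - 6 to the basis.

The other S-polynomials (S(f_2,g_3), S(f_1,g_4), S(f_2,g_4), S(g_3,g_4)) all reduce to 0 modulo the current basis, so we have a Gröbner basis.
Inter-reduce: drop elements whose leading term is divisible by another's, tail-reduce, and make monic.
Reduced Gröbner basis: {x_1 - 6x_2^2 + 21/2x_2 - 7/2, x_2^3 - 13/4x_2^2 + 13/4x_2 - 1}.

Buchberger on the second generating set:
h_1 = 2x_1x_2 - 4x_1 + 6x_2^2 - 10x_2 + 2, LT = x_1x_2.
h_2 = 4x_1x_2 - 6x_1 - x_2 - 3, LT = x_1x_2.

S(h_1,h_2): lcm = x_1x_2. S = -1/2x_1 + 3x_2^2 - 19/4x_2 + 7/4.
  leading term x_1: no divisor's leading term divides it; move -1/2x_1 to the remainder.
  leading term x_2^2: no divisor's leading term divides it; move 3x_2^2 to the remainder.
  leading term x_2: no divisor's leading term divides it; move -19/4x_2 to the remainder.
  leading term 1: no divisor's leading term divides it; move 7/4 to the remainder.
  remainder -1/2x_1 + 3x_2^2 - 19/4x_2 + 7/4 ≠ 0; add k_3 = -1/2x_1 + 3x_2^2 - 19/4x_2 + 7/4 to the basis.

S(h_1,k_3): lcm = x_1x_2. S = -2x_1 + 6x_2^3 - 13/2x_2^2 - 3/2x_2 + 1.
  leading term x_1: subtract (4)·k_3 from -2x_1 + 6x_2^3 - 13/2x_2^2 - 3/2x_2 + 1 → 6x_2^3 - 37/2x_2^2 + 35/2x_2 - 6
  leading term x_2^3: no divisor's leading term divides it; move 6x_2^3 to the remainder.
  leading term x_2^2: no divisor's leading term divides it; move -37/2x_2^2 to the remainder.
  leading term x_2: no divisor's leading term divides it; move 35/2x_2 to the remainder.
  leading term 1: no divisor's leading term divides it; move -6 to the remainder.
  remainder 6x_2^3 - 37/2x_2^2 + 35/2x_2 - 6 ≠ 0; add k_4 = 6x_2^3 - 37/2x_2^2 + 35/2x_2 - 6 to the basis.

The other S-polynomials (S(h_2,k_3), S(h_1,k_4), S(h_2,k_4), S(k_3,k_4)) all reduce to 0 modulo the current basis, so we have a Gröbner basis.
Inter-reduce: drop elements whose leading term is divisible by another's, tail-reduce, and make monic.
Reduced Gröbner basis: {x_1 - 6x_2^2 + 19/2x_2 - 7/2, x_2^3 - 37/12x_2^2 + 35/12x_2 - 1}.

Since the reduced bases disagree, the two ideals are not the same.
The same test decides containment: I ⊆ J iff every generator of I reduces to 0 modulo a Gröbner basis of J.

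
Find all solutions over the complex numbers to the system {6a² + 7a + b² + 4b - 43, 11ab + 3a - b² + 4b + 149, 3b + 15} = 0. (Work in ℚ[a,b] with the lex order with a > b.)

Compute a lex Gröbner basis by Buchberger's algorithm.
f_1 = 6a² + 7a + b² + 4b - 43, LT = a².
f_2 = 11ab + 3a - b² + 4b + 149, LT = ab.
f_3 = 3b + 15, LT = b.

S(f_1,f_2): lcm = a²b. S = -3/11a² + 1/11ab² + 53/66ab - 149/11a + ⅙b³ + ⅔b² - 43/6b.
  reduce S modulo (f_1, f_2, f_3):
  remainder -17888/1331a + 35776/1331 ≠ 0; add h_4 = -17888/1331a + 35776/1331 to the basis.

The other S-polynomials (S(f_1,f_3), S(f_2,f_3), S(f_1,h_4), S(f_2,h_4), S(f_3,h_4)) all reduce to 0 modulo the current basis, so we have a Gröbner basis.
Inter-reduce: drop elements whose leading term is divisible by another's, tail-reduce, and make monic.
Reduced Gröbner basis: {a - 2, b + 5}.

A lex Gröbner basis eliminates variables successively. Here b + 5 depends only on b, with roots {-5}; lifting each root through the earlier basis elements recovers the full solutions.
  b = -5: the earlier basis element becomes a - 2 = 0, giving a = 2 — point (2, -5).

{(2, -5)}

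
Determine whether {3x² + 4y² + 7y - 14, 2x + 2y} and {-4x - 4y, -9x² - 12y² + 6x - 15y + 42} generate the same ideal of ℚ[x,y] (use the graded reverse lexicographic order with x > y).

Two ideals are equal iff their reduced Gröbner bases coincide (the reduced basis is unique for a fixed ordering).
Buchberger on the first generating set:
f_1 = 3x² + 4y² + 7y - 14, LT = x².
f_2 = 2x + 2y, LT = x.

S(f_1,f_2): lcm = x². S = -xy + 4/3y² + 7/3y - 14/3.
  reduce S modulo (f_1, f_2):
  remainder 7/3y² + 7/3y - 14/3 ≠ 0; add g_3 = 7/3y² + 7/3y - 14/3 to the basis.

The other S-polynomials (S(f_1,g_3), S(f_2,g_3)) all reduce to 0 modulo the current basis, so we have a Gröbner basis.
Inter-reduce: drop elements whose leading term is divisible by another's, tail-reduce, and make monic.
Reduced Gröbner basis: {y² + y - 2, x + y}.

Buchberger on the second generating set:
h_1 = -4x - 4y, LT = x.
h_2 = -9x² - 12y² + 6x - 15y + 42, LT = x².

S(h_1,h_2): lcm = x². S = xy - 4/3y² + ⅔x - 5/3y + 14/3.
  reduce S modulo (h_1, h_2):
  remainder -7/3y² - 7/3y + 14/3 ≠ 0; add k_3 = -7/3y² - 7/3y + 14/3 to the basis.

The other S-polynomials (S(h_1,k_3), S(h_2,k_3)) all reduce to 0 modulo the current basis, so we have a Gröbner basis.
Inter-reduce: drop elements whose leading term is divisible by another's, tail-reduce, and make monic.
Reduced Gröbner basis: {y² + y - 2, x + y}.

The two bases agree; hence the ideals are identical.

Yes, the ideals are equal.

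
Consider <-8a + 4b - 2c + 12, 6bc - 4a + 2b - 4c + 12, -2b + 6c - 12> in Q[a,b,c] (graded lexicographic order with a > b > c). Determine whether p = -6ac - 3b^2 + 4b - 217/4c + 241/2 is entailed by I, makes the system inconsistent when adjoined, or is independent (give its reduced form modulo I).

First compute the reduced Gröbner basis of I by Buchberger's algorithm.
f_1 = -8a + 4b - 2c + 12, LT = a.
f_2 = 6bc - 4a + 2b - 4c + 12, LT = bc.
f_3 = -2b + 6c - 12, LT = b.

S(f_2,f_3): lcm = bc. S = 3c^2 - 2/3a + 1/3b - 20/3c + 2.
  reduce S modulo (f_1, f_2, f_3):
  remainder 3c^2 - 13/2c + 1 ≠ 0; add h_4 = 3c^2 - 13/2c + 1 to the basis.

The other S-polynomials (S(f_1,f_2), S(f_1,f_3), S(f_1,h_4), S(f_2,h_4), S(f_3,h_4)) all reduce to 0 modulo the current basis, so we have a Gröbner basis.
Inter-reduce: drop elements whose leading term is divisible by another's, tail-reduce, and make monic.
Reduced Gröbner basis: {c^2 - 13/6c + 1/3, a - 5/4c + 3/2, b - 3c + 6}.
Label its elements g_1 = c^2 - 13/6c + 1/3, g_2 = a - 5/4c + 3/2, g_3 = b - 3c + 6.

Reduce p = -6ac - 3b^2 + 4b - 217/4c + 241/2 modulo G:
  leading term ac: subtract (-6c)·g_2 from -6ac - 3b^2 + 4b - 217/4c + 241/2 → -3b^2 - 15/2c^2 + 4b - 181/4c + 241/2
  leading term b^2: subtract (-3b)·g_3 from -3b^2 - 15/2c^2 + 4b - 181/4c + 241/2 → -9bc - 15/2c^2 + 22b - 181/4c + 241/2
  leading term bc: subtract (-9c)·g_3 from -9bc - 15/2c^2 + 22b - 181/4c + 241/2 → -69/2c^2 + 22b + 35/4c + 241/2
  leading term c^2: subtract (-69/2)·g_1 from -69/2c^2 + 22b + 35/4c + 241/2 → 22b - 66c + 132
  leading term b: subtract (22)·g_3 from 22b - 66c + 132 → 0
  normal form = 0.
Since the normal form is 0, p ∈ I.

-6ac - 3b^2 + 4b - 217/4c + 241/2 lies in I (it reduces to 0).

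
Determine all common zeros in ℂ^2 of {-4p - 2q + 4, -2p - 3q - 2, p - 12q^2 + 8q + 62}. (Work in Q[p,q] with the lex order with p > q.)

Compute a lex Gröbner basis by Buchberger's algorithm.
f_1 = -4p - 2q + 4, LT = p.
f_2 = -2p - 3q - 2, LT = p.
f_3 = p - 12q^2 + 8q + 62, LT = p.

S(f_1,f_2): lcm = p. S = -q - 2.
  leading term q: no divisor's leading term divides it; move -q to the remainder.
  leading term 1: no divisor's leading term divides it; move -2 to the remainder.
  remainder -q - 2 ≠ 0; add h_4 = -q - 2 to the basis.

S(f_1,f_3): lcm = p. S = 12q^2 - 15/2q - 63.
  leading term q^2: subtract (-12q)·h_4 from 12q^2 - 15/2q - 63 → -63/2q - 63
  leading term q: subtract (63/2)·h_4 from -63/2q - 63 → 0
  remainder 0.

S(f_2,f_3): lcm = p. S = 12q^2 - 13/2q - 61.
  leading term q^2: subtract (-12q)·h_4 from 12q^2 - 13/2q - 61 → -61/2q - 61
  leading term q: subtract (61/2)·h_4 from -61/2q - 61 → 0
  remainder 0.

S(f_1,h_4): leading monomials are coprime, so the S-polynomial reduces to 0 (Buchberger's first criterion).
S(f_2,h_4): leading monomials are coprime, so the S-polynomial reduces to 0 (Buchberger's first criterion).
S(f_3,h_4): leading monomials are coprime, so the S-polynomial reduces to 0 (Buchberger's first criterion).
Every S-polynomial of the final basis reduces to 0, so we have a Gröbner basis.
Inter-reduce: drop elements whose leading term is divisible by another's, tail-reduce, and make monic.
Reduced Gröbner basis: {p - 2, q + 2}.

Since the basis is lex-ordered, q + 2 is univariate in q. Its roots are {-2}. Back-substituting each root into the other basis elements fixes the other coordinates.
  q = -2: the earlier basis element becomes p - 2 = 0, giving p = 2 — point (2, -2).
Check: every point annihilates each of the original generators.

{(2, -2)}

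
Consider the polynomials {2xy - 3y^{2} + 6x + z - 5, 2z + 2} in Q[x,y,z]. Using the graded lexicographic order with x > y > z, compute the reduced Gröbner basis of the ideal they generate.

Buchberger's algorithm terminates because the ascending chain of leading-term ideals stabilizes.

f_1 = 2xy - 3y^{2} + 6x + z - 5, LT = xy.
f_2 = 2z + 2, LT = z.

The S-polynomials (S(f_1,f_2)) all reduce to 0 modulo the current basis, so we have a Gröbner basis.

G = {xy - \tfrac{3}{2}y^{2} + 3x - 3, z + 1}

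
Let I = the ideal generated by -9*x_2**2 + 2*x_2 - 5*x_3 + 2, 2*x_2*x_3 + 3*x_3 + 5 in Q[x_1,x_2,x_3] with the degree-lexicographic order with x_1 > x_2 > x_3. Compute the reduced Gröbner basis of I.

f_1 = -9*x_2**2 + 2*x_2 - 5*x_3 + 2, LT = x_2**2.
f_2 = 2*x_2*x_3 + 3*x_3 + 5, LT = x_2*x_3.

S(f_1,f_2): lcm = x_2**2*x_3. S = -31/18*x_2*x_3 + 5/9*x_3**2 - 5/2*x_2 - 2/9*x_3.
  leading term x_2*x_3: subtract (-31/36)·f_2 from -31/18*x_2*x_3 + 5/9*x_3**2 - 5/2*x_2 - 2/9*x_3 → 5/9*x_3**2 - 5/2*x_2 + 85/36*x_3 + 155/36
  leading term x_3**2: no divisor's leading term divides it; move 5/9*x_3**2 to the remainder.
  leading term x_2: no divisor's leading term divides it; move -5/2*x_2 to the remainder.
  leading term x_3: no divisor's leading term divides it; move 85/36*x_3 to the remainder.
  leading term 1: no divisor's leading term divides it; move 155/36 to the remainder.
  remainder 5/9*x_3**2 - 5/2*x_2 + 85/36*x_3 + 155/36 ≠ 0; add g_3 = 5/9*x_3**2 - 5/2*x_2 + 85/36*x_3 + 155/36 to the basis.

The other S-polynomials (S(f_1,g_3), S(f_2,g_3)) all reduce to 0 modulo the current basis, so we have a Gröbner basis.

G = {x_2**2 - 2/9*x_2 + 5/9*x_3 - 2/9, x_2*x_3 + 3/2*x_3 + 5/2, x_3**2 - 9/2*x_2 + 17/4*x_3 + 31/4}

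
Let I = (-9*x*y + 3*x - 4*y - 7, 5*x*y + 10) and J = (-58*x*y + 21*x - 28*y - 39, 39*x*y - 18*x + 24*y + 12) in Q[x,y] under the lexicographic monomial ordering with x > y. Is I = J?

Equality of ideals is decidable: compute both reduced Gröbner bases (unique for the ordering) and check whether they agree.
Buchberger on the first generating set:
f_1 = -9*x*y + 3*x - 4*y - 7, LT = x*y.
f_2 = 5*x*y + 10, LT = x*y.

S(f_1,f_2): lcm = x*y. S = -1/3*x + 4/9*y - 11/9.
  leading term x: no divisor's leading term divides it; move -1/3*x to the remainder.
  leading term y: no divisor's leading term divides it; move 4/9*y to the remainder.
  leading term 1: no divisor's leading term divides it; move -11/9 to the remainder.
  remainder -1/3*x + 4/9*y - 11/9 ≠ 0; add g_3 = -1/3*x + 4/9*y - 11/9 to the basis.

S(f_1,g_3): lcm = x*y. S = -1/3*x + 4/3*y**2 - 29/9*y + 7/9.
  leading term x: subtract (1)·g_3 from -1/3*x + 4/3*y**2 - 29/9*y + 7/9 → 4/3*y**2 - 11/3*y + 2
  leading term y**2: no divisor's leading term divides it; move 4/3*y**2 to the remainder.
  leading term y: no divisor's leading term divides it; move -11/3*y to the remainder.
  leading term 1: no divisor's leading term divides it; move 2 to the remainder.
  remainder 4/3*y**2 - 11/3*y + 2 ≠ 0; add g_4 = 4/3*y**2 - 11/3*y + 2 to the basis.

The other S-polynomials (S(f_2,g_3), S(f_1,g_4), S(f_2,g_4), S(g_3,g_4)) all reduce to 0 modulo the current basis, so we have a Gröbner basis.
Inter-reduce: drop elements whose leading term is divisible by another's, tail-reduce, and make monic.
Reduced Gröbner basis: {x - 4/3*y + 11/3, y**2 - 11/4*y + 3/2}.

Buchberger on the second generating set:
h_1 = -58*x*y + 21*x - 28*y - 39, LT = x*y.
h_2 = 39*x*y - 18*x + 24*y + 12, LT = x*y.

S(h_1,h_2): lcm = x*y. S = 75/754*x - 50/377*y + 275/754.
  leading term x: no divisor's leading term divides it; move 75/754*x to the remainder.
  leading term y: no divisor's leading term divides it; move -50/377*y to the remainder.
  leading term 1: no divisor's leading term divides it; move 275/754 to the remainder.
  remainder 75/754*x - 50/377*y + 275/754 ≠ 0; add k_3 = 75/754*x - 50/377*y + 275/754 to the basis.

S(h_1,k_3): lcm = x*y. S = -21/58*x + 4/3*y**2 - 277/87*y + 39/58.
  leading term x: subtract (-91/25)·k_3 from -21/58*x + 4/3*y**2 - 277/87*y + 39/58 → 4/3*y**2 - 11/3*y + 2
  leading term y**2: no divisor's leading term divides it; move 4/3*y**2 to the remainder.
  leading term y: no divisor's leading term divides it; move -11/3*y to the remainder.
  leading term 1: no divisor's leading term divides it; move 2 to the remainder.
  remainder 4/3*y**2 - 11/3*y + 2 ≠ 0; add k_4 = 4/3*y**2 - 11/3*y + 2 to the basis.

The other S-polynomials (S(h_2,k_3), S(h_1,k_4), S(h_2,k_4), S(k_3,k_4)) all reduce to 0 modulo the current basis, so we have a Gröbner basis.
Inter-reduce: drop elements whose leading term is divisible by another's, tail-reduce, and make monic.
Reduced Gröbner basis: {x - 4/3*y + 11/3, y**2 - 11/4*y + 3/2}.

The two bases agree; hence the ideals are identical.

Yes, the ideals are equal.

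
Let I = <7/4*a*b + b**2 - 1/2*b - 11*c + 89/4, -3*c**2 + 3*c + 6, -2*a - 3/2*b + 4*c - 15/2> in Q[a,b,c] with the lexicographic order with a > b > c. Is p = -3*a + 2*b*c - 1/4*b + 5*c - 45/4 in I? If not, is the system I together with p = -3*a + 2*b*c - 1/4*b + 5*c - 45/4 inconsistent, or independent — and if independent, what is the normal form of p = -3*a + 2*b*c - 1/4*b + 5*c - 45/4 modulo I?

Adjoining -3*a + 2*b*c - 1/4*b + 5*c - 45/4 makes the ideal the whole ring: the system is inconsistent.

First compute the reduced Gröbner basis of I by Buchberger's algorithm.
f_1 = 7/4*a*b + b**2 - 1/2*b - 11*c + 89/4, LT = a*b.
f_2 = -3*c**2 + 3*c + 6, LT = c**2.
f_3 = -2*a - 3/2*b + 4*c - 15/2, LT = a.

S(f_1,f_3): lcm = a*b. S = -5/28*b**2 + 2*b*c - 113/28*b - 44/7*c + 89/7.
  leading term b**2: no divisor's leading term divides it; move -5/28*b**2 to the remainder.
  leading term b*c: no divisor's leading term divides it; move 2*b*c to the remainder.
  leading term b: no divisor's leading term divides it; move -113/28*b to the remainder.
  leading term c: no divisor's leading term divides it; move -44/7*c to the remainder.
  leading term 1: no divisor's leading term divides it; move 89/7 to the remainder.
  remainder -5/28*b**2 + 2*b*c - 113/28*b - 44/7*c + 89/7 ≠ 0; add h_4 = -5/28*b**2 + 2*b*c - 113/28*b - 44/7*c + 89/7 to the basis.

The other S-polynomials (S(f_1,f_2), S(f_2,f_3), S(f_1,h_4), S(f_2,h_4), S(f_3,h_4)) all reduce to 0 modulo the current basis, so we have a Gröbner basis.
Inter-reduce: drop elements whose leading term is divisible by another's, tail-reduce, and make monic.
Reduced Gröbner basis: {a + 3/4*b - 2*c + 15/4, b**2 - 56/5*b*c + 113/5*b + 176/5*c - 356/5, c**2 - c - 2}.
Label its elements g_1 = a + 3/4*b - 2*c + 15/4, g_2 = b**2 - 56/5*b*c + 113/5*b + 176/5*c - 356/5, g_3 = c**2 - c - 2.

Reduce p = -3*a + 2*b*c - 1/4*b + 5*c - 45/4 modulo G:
  leading term a: subtract (-3)·g_1 from -3*a + 2*b*c - 1/4*b + 5*c - 45/4 → 2*b*c + 2*b - c
  leading term b*c: no divisor's leading term divides it; move 2*b*c to the remainder.
  leading term b: no divisor's leading term divides it; move 2*b to the remainder.
  leading term c: no divisor's leading term divides it; move -c to the remainder.
  normal form = 2*b*c + 2*b - c.
The normal form is nonzero, so p ∉ I. Since p minus its normal form lies in I, I + (p) = I + (r) where r = 2*b*c + 2*b - c; decide whether this ideal is the whole ring.
Run Buchberger on G together with r (pairs among the g_i already reduce to 0 since G is a Gröbner basis):
g_1 = a + 3/4*b - 2*c + 15/4, LT = a.
g_2 = b**2 - 56/5*b*c + 113/5*b + 176/5*c - 356/5, LT = b**2.
g_3 = c**2 - c - 2, LT = c**2.
r = 2*b*c + 2*b - c, LT = b*c.

S(g_2,r): lcm = b**2*c. S = -b**2 - 56/5*b*c**2 + 231/10*b*c + 176/5*c**2 - 356/5*c.
  leading term b**2: subtract (-1)·g_2 from -b**2 - 56/5*b*c**2 + 231/10*b*c + 176/5*c**2 - 356/5*c → -56/5*b*c**2 + 119/10*b*c + 113/5*b + 176/5*c**2 - 36*c - 356/5
  leading term b*c**2: subtract (-56/5*b)·g_3 from -56/5*b*c**2 + 119/10*b*c + 113/5*b + 176/5*c**2 - 36*c - 356/5 → 7/10*b*c + 1/5*b + 176/5*c**2 - 36*c - 356/5
  leading term b*c: subtract (7/20)·r from 7/10*b*c + 1/5*b + 176/5*c**2 - 36*c - 356/5 → -1/2*b + 176/5*c**2 - 713/20*c - 356/5
  leading term b: no divisor's leading term divides it; move -1/2*b to the remainder.
  leading term c**2: subtract (176/5)·g_3 from 176/5*c**2 - 713/20*c - 356/5 → -9/20*c - 4/5
  leading term c: no divisor's leading term divides it; move -9/20*c to the remainder.
  leading term 1: no divisor's leading term divides it; move -4/5 to the remainder.
  remainder -1/2*b - 9/20*c - 4/5 ≠ 0; add m_5 = -1/2*b - 9/20*c - 4/5 to the basis.

S(g_3,r): lcm = b*c**2. S = -2*b*c - 2*b + 1/2*c**2.
  leading term b*c: subtract (-1)·r from -2*b*c - 2*b + 1/2*c**2 → 1/2*c**2 - c
  leading term c**2: subtract (1/2)·g_3 from 1/2*c**2 - c → -1/2*c + 1
  leading term c: no divisor's leading term divides it; move -1/2*c to the remainder.
  leading term 1: no divisor's leading term divides it; move 1 to the remainder.
  remainder -1/2*c + 1 ≠ 0; add m_6 = -1/2*c + 1 to the basis.

S(g_2,m_5): lcm = b**2. S = -121/10*b*c + 21*b + 176/5*c - 356/5.
  leading term b*c: subtract (-121/20)·r from -121/10*b*c + 21*b + 176/5*c - 356/5 → 331/10*b + 583/20*c - 356/5
  leading term b: subtract (-331/5)·m_5 from 331/10*b + 583/20*c - 356/5 → -16/25*c - 3104/25
  leading term c: subtract (32/25)·m_6 from -16/25*c - 3104/25 → -3136/25
  leading term 1: no divisor's leading term divides it; move -3136/25 to the remainder.
  remainder -3136/25 ≠ 0; add m_7 = -3136/25 to the basis.

The other S-polynomials (S(g_1,g_2), S(g_1,g_3), S(g_1,r), S(g_2,g_3), S(g_1,m_5), S(g_3,m_5), S(r,m_5), S(g_1,m_6), S(g_2,m_6), S(g_3,m_6), S(r,m_6), S(m_5,m_6), S(g_1,m_7), S(g_2,m_7), S(g_3,m_7), S(r,m_7), S(m_5,m_7), S(m_6,m_7)) all reduce to 0 modulo the current basis, so we have a Gröbner basis.
Inter-reduce: drop elements whose leading term is divisible by another's, tail-reduce, and make monic.
Reduced Gröbner basis: {1}.
The reduced Gröbner basis of I + (p) is {1}: the ideal is the whole ring, so the enlarged system has no common solution — adjoining p is inconsistent.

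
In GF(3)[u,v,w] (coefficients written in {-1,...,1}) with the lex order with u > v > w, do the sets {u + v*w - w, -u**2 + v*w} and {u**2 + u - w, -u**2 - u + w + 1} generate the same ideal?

Two ideals are equal iff their reduced Gröbner bases coincide (the reduced basis is unique for a fixed ordering).
Buchberger on the first generating set:
f_1 = u + v*w - w, LT = u.
f_2 = -u**2 + v*w, LT = u**2.

S(f_1,f_2): lcm = u**2. S = u*v*w - u*w + v*w.
  leading term u*v*w: subtract (v*w)·f_1 from u*v*w - u*w + v*w → -u*w - v**2*w**2 + v*w**2 + v*w
  leading term u*w: subtract (-w)·f_1 from -u*w - v**2*w**2 + v*w**2 + v*w → -v**2*w**2 - v*w**2 + v*w - w**2
  leading term v**2*w**2: no divisor's leading term divides it; move -v**2*w**2 to the remainder.
  leading term v*w**2: no divisor's leading term divides it; move -v*w**2 to the remainder.
  leading term v*w: no divisor's leading term divides it; move v*w to the remainder.
  leading term w**2: no divisor's leading term divides it; move -w**2 to the remainder.
  remainder -v**2*w**2 - v*w**2 + v*w - w**2 ≠ 0; add g_3 = -v**2*w**2 - v*w**2 + v*w - w**2 to the basis.

S(f_1,g_3): leading monomials are coprime, so the S-polynomial reduces to 0 (Buchberger's first criterion).
S(f_2,g_3): leading monomials are coprime, so the S-polynomial reduces to 0 (Buchberger's first criterion).
Every S-polynomial of the final basis reduces to 0, so we have a Gröbner basis.
Inter-reduce: drop elements whose leading term is divisible by another's, tail-reduce, and make monic.
Reduced Gröbner basis: {u + v*w - w, v**2*w**2 + v*w**2 - v*w + w**2}.

Buchberger on the second generating set:
h_1 = u**2 + u - w, LT = u**2.
h_2 = -u**2 - u + w + 1, LT = u**2.

S(h_1,h_2): lcm = u**2. S = 1.
  leading term 1: no divisor's leading term divides it; move 1 to the remainder.
  remainder 1 ≠ 0; add k_3 = 1 to the basis.

S(h_1,k_3): leading monomials are coprime, so the S-polynomial reduces to 0 (Buchberger's first criterion).
S(h_2,k_3): leading monomials are coprime, so the S-polynomial reduces to 0 (Buchberger's first criterion).
Every S-polynomial of the final basis reduces to 0, so we have a Gröbner basis.
Inter-reduce: drop elements whose leading term is divisible by another's, tail-reduce, and make monic.
Reduced Gröbner basis: {1}.

The bases are distinct; the ideals are different.

No, the ideals differ.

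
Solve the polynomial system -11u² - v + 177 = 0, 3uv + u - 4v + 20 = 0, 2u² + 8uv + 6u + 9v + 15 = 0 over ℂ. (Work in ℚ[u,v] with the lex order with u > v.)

{(-4, 1)}

Compute a lex Gröbner basis by Buchberger's algorithm.
f_1 = -11u² - v + 177, LT = u².
f_2 = 3uv + u - 4v + 20, LT = uv.
f_3 = 2u² + 8uv + 6u + 9v + 15, LT = u².

S(f_1,f_2): lcm = u²v. S = -⅓u² + 4/3uv - 20/3u + 1/11v² - 177/11v.
  leading term u²: subtract (1/33)·f_1 from -⅓u² + 4/3uv - 20/3u + 1/11v² - 177/11v → 4/3uv - 20/3u + 1/11v² - 530/33v - 59/11
  leading term uv: subtract (4/9)·f_2 from 4/3uv - 20/3u + 1/11v² - 530/33v - 59/11 → -64/9u + 1/11v² - 1414/99v - 1411/99
  leading term u: no divisor's leading term divides it; move -64/9u to the remainder.
  leading term v²: no divisor's leading term divides it; move 1/11v² to the remainder.
  leading term v: no divisor's leading term divides it; move -1414/99v to the remainder.
  leading term 1: no divisor's leading term divides it; move -1411/99 to the remainder.
  remainder -64/9u + 1/11v² - 1414/99v - 1411/99 ≠ 0; add h_4 = -64/9u + 1/11v² - 1414/99v - 1411/99 to the basis.

S(f_1,f_3): lcm = u². S = -4uv - 3u - 97/22v - 519/22.
  leading term uv: subtract (-4/3)·f_2 from -4uv - 3u - 97/22v - 519/22 → -5/3u - 643/66v + 203/66
  leading term u: subtract (15/64)·h_4 from -5/3u - 643/66v + 203/66 → -15/704v² - 2251/352v + 4517/704
  leading term v²: no divisor's leading term divides it; move -15/704v² to the remainder.
  leading term v: no divisor's leading term divides it; move -2251/352v to the remainder.
  leading term 1: no divisor's leading term divides it; move 4517/704 to the remainder.
  remainder -15/704v² - 2251/352v + 4517/704 ≠ 0; add h_5 = -15/704v² - 2251/352v + 4517/704 to the basis.

S(f_2,f_3): lcm = u²v. S = ⅓u² - 4uv² - 13/3uv + 20/3u - 9/2v² - 15/2v.
  leading term u²: subtract (-1/33)·f_1 from ⅓u² - 4uv² - 13/3uv + 20/3u - 9/2v² - 15/2v → -4uv² - 13/3uv + 20/3u - 9/2v² - 497/66v + 59/11
  leading term uv²: subtract (-4/3v)·f_2 from -4uv² - 13/3uv + 20/3u - 9/2v² - 497/66v + 59/11 → -3uv + 20/3u - 59/6v² + 421/22v + 59/11
  leading term uv: subtract (-1)·f_2 from -3uv + 20/3u - 59/6v² + 421/22v + 59/11 → 23/3u - 59/6v² + 333/22v + 279/11
  leading term u: subtract (-69/64)·h_4 from 23/3u - 59/6v² + 333/22v + 279/11 → -20561/2112v² - 277/1056v + 21115/2112
  leading term v²: subtract (20561/45)·h_5 from -20561/2112v² - 277/1056v + 21115/2112 → 1446208/495v - 1446208/495
  leading term v: no divisor's leading term divides it; move 1446208/495v to the remainder.
  leading term 1: no divisor's leading term divides it; move -1446208/495 to the remainder.
  remainder 1446208/495v - 1446208/495 ≠ 0; add h_6 = 1446208/495v - 1446208/495 to the basis.

The other S-polynomials (S(f_1,h_4), S(f_2,h_4), S(f_3,h_4), S(f_1,h_5), S(f_2,h_5), S(f_3,h_5), S(h_4,h_5), S(f_1,h_6), S(f_2,h_6), S(f_3,h_6), S(h_4,h_6), S(h_5,h_6)) all reduce to 0 modulo the current basis, so we have a Gröbner basis.
Inter-reduce: drop elements whose leading term is divisible by another's, tail-reduce, and make monic.
Reduced Gröbner basis: {u + 4, v - 1}.

A lex Gröbner basis eliminates variables successively. Here v - 1 depends only on v, with roots {1}; lifting each root through the earlier basis elements recovers the full solutions.
  v = 1: the earlier basis element becomes u + 4 = 0, giving u = -4 — point (-4, 1).
Substituting each solution back into the original system confirms all equations vanish.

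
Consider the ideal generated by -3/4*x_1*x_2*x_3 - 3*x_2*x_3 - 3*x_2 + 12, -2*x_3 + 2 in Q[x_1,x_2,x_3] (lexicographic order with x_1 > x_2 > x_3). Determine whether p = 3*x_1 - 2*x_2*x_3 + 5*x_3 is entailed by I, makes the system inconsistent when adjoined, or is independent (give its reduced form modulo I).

3*x_1 - 2*x_2*x_3 + 5*x_3 is independent of I; its normal form modulo I is 3*x_1 - 2*x_2 + 5.

First compute the reduced Gröbner basis of I by Buchberger's algorithm.
f_1 = -3/4*x_1*x_2*x_3 - 3*x_2*x_3 - 3*x_2 + 12, LT = x_1*x_2*x_3.
f_2 = -2*x_3 + 2, LT = x_3.

S(f_1,f_2): lcm = x_1*x_2*x_3. S = x_1*x_2 + 4*x_2*x_3 + 4*x_2 - 16.
  leading term x_1*x_2: no divisor's leading term divides it; move x_1*x_2 to the remainder.
  leading term x_2*x_3: subtract (-2*x_2)·f_2 from 4*x_2*x_3 + 4*x_2 - 16 → 8*x_2 - 16
  leading term x_2: no divisor's leading term divides it; move 8*x_2 to the remainder.
  leading term 1: no divisor's leading term divides it; move -16 to the remainder.
  remainder x_1*x_2 + 8*x_2 - 16 ≠ 0; add h_3 = x_1*x_2 + 8*x_2 - 16 to the basis.

The other S-polynomials (S(f_1,h_3), S(f_2,h_3)) all reduce to 0 modulo the current basis, so we have a Gröbner basis.
Inter-reduce: drop elements whose leading term is divisible by another's, tail-reduce, and make monic.
Reduced Gröbner basis: {x_1*x_2 + 8*x_2 - 16, x_3 - 1}.
Label its elements g_1 = x_1*x_2 + 8*x_2 - 16, g_2 = x_3 - 1.

Reduce p = 3*x_1 - 2*x_2*x_3 + 5*x_3 modulo G:
  leading term x_1: no divisor's leading term divides it; move 3*x_1 to the remainder.
  leading term x_2*x_3: subtract (-2*x_2)·g_2 from -2*x_2*x_3 + 5*x_3 → -2*x_2 + 5*x_3
  leading term x_2: no divisor's leading term divides it; move -2*x_2 to the remainder.
  leading term x_3: subtract (5)·g_2 from 5*x_3 → 5
  leading term 1: no divisor's leading term divides it; move 5 to the remainder.
  normal form = 3*x_1 - 2*x_2 + 5.
The normal form is nonzero, so p ∉ I. Since p minus its normal form lies in I, I + (p) = I + (r) where r = 3*x_1 - 2*x_2 + 5; decide whether this ideal is the whole ring.
Run Buchberger on G together with r (pairs among the g_i already reduce to 0 since G is a Gröbner basis):
g_1 = x_1*x_2 + 8*x_2 - 16, LT = x_1*x_2.
g_2 = x_3 - 1, LT = x_3.
r = 3*x_1 - 2*x_2 + 5, LT = x_1.

S(g_1,r): lcm = x_1*x_2. S = 2/3*x_2**2 + 19/3*x_2 - 16.
  leading term x_2**2: no divisor's leading term divides it; move 2/3*x_2**2 to the remainder.
  leading term x_2: no divisor's leading term divides it; move 19/3*x_2 to the remainder.
  leading term 1: no divisor's leading term divides it; move -16 to the remainder.
  remainder 2/3*x_2**2 + 19/3*x_2 - 16 ≠ 0; add m_4 = 2/3*x_2**2 + 19/3*x_2 - 16 to the basis.

The other S-polynomials (S(g_1,g_2), S(g_2,r), S(g_1,m_4), S(g_2,m_4), S(r,m_4)) all reduce to 0 modulo the current basis, so we have a Gröbner basis.
Inter-reduce: drop elements whose leading term is divisible by another's, tail-reduce, and make monic.
Reduced Gröbner basis: {x_1 - 2/3*x_2 + 5/3, x_2**2 + 19/2*x_2 - 24, x_3 - 1}.
The reduced Gröbner basis of I + (p) is {x_1 - 2/3*x_2 + 5/3, x_2**2 + 19/2*x_2 - 24, x_3 - 1} ≠ {1}, a proper ideal, so the enlarged system stays consistent: p is independent of I, with normal form 3*x_1 - 2*x_2 + 5.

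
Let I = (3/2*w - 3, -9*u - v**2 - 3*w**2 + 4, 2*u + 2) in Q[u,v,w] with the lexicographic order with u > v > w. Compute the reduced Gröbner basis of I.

G = {u + 1, v**2 - 1, w - 2}

f_1 = 3/2*w - 3, LT = w.
f_2 = -9*u - v**2 - 3*w**2 + 4, LT = u.
f_3 = 2*u + 2, LT = u.

S(f_1,f_2): leading monomials are coprime, so the S-polynomial reduces to 0 (Buchberger's first criterion).
S(f_1,f_3): leading monomials are coprime, so the S-polynomial reduces to 0 (Buchberger's first criterion).
S(f_2,f_3): lcm = u. S = 1/9*v**2 + 1/3*w**2 - 13/9.
  leading term v**2: no divisor's leading term divides it; move 1/9*v**2 to the remainder.
  leading term w**2: subtract (2/9*w)·f_1 from 1/3*w**2 - 13/9 → 2/3*w - 13/9
  leading term w: subtract (4/9)·f_1 from 2/3*w - 13/9 → -1/9
  leading term 1: no divisor's leading term divides it; move -1/9 to the remainder.
  remainder 1/9*v**2 - 1/9 ≠ 0; add g_4 = 1/9*v**2 - 1/9 to the basis.

S(f_1,g_4): leading monomials are coprime, so the S-polynomial reduces to 0 (Buchberger's first criterion).
S(f_2,g_4): leading monomials are coprime, so the S-polynomial reduces to 0 (Buchberger's first criterion).
S(f_3,g_4): leading monomials are coprime, so the S-polynomial reduces to 0 (Buchberger's first criterion).
Every S-polynomial of the final basis reduces to 0, so we have a Gröbner basis.
Inter-reduce: drop elements whose leading term is divisible by another's, tail-reduce, and make monic.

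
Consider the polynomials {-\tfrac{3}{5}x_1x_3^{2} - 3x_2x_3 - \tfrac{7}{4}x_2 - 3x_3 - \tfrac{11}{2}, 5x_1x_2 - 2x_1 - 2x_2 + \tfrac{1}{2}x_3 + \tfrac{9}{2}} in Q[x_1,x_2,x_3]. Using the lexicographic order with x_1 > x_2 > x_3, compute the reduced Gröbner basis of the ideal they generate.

G = {x_1x_2 - \tfrac{2}{5}x_1 - \tfrac{2}{5}x_2 + \tfrac{1}{10}x_3 + \tfrac{9}{10}, x_1x_3^{2} + 5x_2x_3 + \tfrac{35}{12}x_2 + 5x_3 + \tfrac{55}{6}, x_2^{2}x_3 + \tfrac{7}{12}x_2^{2} + \tfrac{2}{25}x_2x_3^{2} + \tfrac{3}{5}x_2x_3 + \tfrac{8}{5}x_2 - \tfrac{1}{50}x_3^{3} - \tfrac{9}{50}x_3^{2} - \tfrac{2}{5}x_3 - \tfrac{11}{15}}

f_1 = -\tfrac{3}{5}x_1x_3^{2} - 3x_2x_3 - \tfrac{7}{4}x_2 - 3x_3 - \tfrac{11}{2}, LT = x_1x_3^{2}.
f_2 = 5x_1x_2 - 2x_1 - 2x_2 + \tfrac{1}{2}x_3 + \tfrac{9}{2}, LT = x_1x_2.

S(f_1,f_2): lcm = x_1x_2x_3^{2}. S = \tfrac{2}{5}x_1x_3^{2} + 5x_2^{2}x_3 + \tfrac{35}{12}x_2^{2} + \tfrac{2}{5}x_2x_3^{2} + 5x_2x_3 + \tfrac{55}{6}x_2 - \tfrac{1}{10}x_3^{3} - \tfrac{9}{10}x_3^{2}.
  reduce S modulo (f_1, f_2):
  remainder 5x_2^{2}x_3 + \tfrac{35}{12}x_2^{2} + \tfrac{2}{5}x_2x_3^{2} + 3x_2x_3 + 8x_2 - \tfrac{1}{10}x_3^{3} - \tfrac{9}{10}x_3^{2} - 2x_3 - \tfrac{11}{3} ≠ 0; add g_3 = 5x_2^{2}x_3 + \tfrac{35}{12}x_2^{2} + \tfrac{2}{5}x_2x_3^{2} + 3x_2x_3 + 8x_2 - \tfrac{1}{10}x_3^{3} - \tfrac{9}{10}x_3^{2} - 2x_3 - \tfrac{11}{3} to the basis.

The other S-polynomials (S(f_1,g_3), S(f_2,g_3)) all reduce to 0 modulo the current basis, so we have a Gröbner basis.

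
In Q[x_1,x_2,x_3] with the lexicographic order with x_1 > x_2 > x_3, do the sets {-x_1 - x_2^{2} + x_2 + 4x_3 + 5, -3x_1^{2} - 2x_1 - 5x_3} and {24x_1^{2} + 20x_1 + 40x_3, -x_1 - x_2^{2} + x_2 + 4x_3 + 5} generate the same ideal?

Since reduced Gröbner bases are canonical representatives of ideals under a given ordering, it suffices to compute and compare them.
Buchberger on the first generating set:
f_1 = -x_1 - x_2^{2} + x_2 + 4x_3 + 5, LT = x_1.
f_2 = -3x_1^{2} - 2x_1 - 5x_3, LT = x_1^{2}.

S(f_1,f_2): lcm = x_1^{2}. S = x_1x_2^{2} - x_1x_2 - 4x_1x_3 - \tfrac{17}{3}x_1 - \tfrac{5}{3}x_3.
  leading term x_1x_2^{2}: subtract (-x_2^{2})·f_1 from x_1x_2^{2} - x_1x_2 - 4x_1x_3 - \tfrac{17}{3}x_1 - \tfrac{5}{3}x_3 → -x_1x_2 - 4x_1x_3 - \tfrac{17}{3}x_1 - x_2^{4} + x_2^{3} + 4x_2^{2}x_3 + 5x_2^{2} - \tfrac{5}{3}x_3
  leading term x_1x_2: subtract (x_2)·f_1 from -x_1x_2 - 4x_1x_3 - \tfrac{17}{3}x_1 - x_2^{4} + x_2^{3} + 4x_2^{2}x_3 + 5x_2^{2} - \tfrac{5}{3}x_3 → -4x_1x_3 - \tfrac{17}{3}x_1 - x_2^{4} + 2x_2^{3} + 4x_2^{2}x_3 + 4x_2^{2} - 4x_2x_3 - 5x_2 - \tfrac{5}{3}x_3
  leading term x_1x_3: subtract (4x_3)·f_1 from -4x_1x_3 - \tfrac{17}{3}x_1 - x_2^{4} + 2x_2^{3} + 4x_2^{2}x_3 + 4x_2^{2} - 4x_2x_3 - 5x_2 - \tfrac{5}{3}x_3 → -\tfrac{17}{3}x_1 - x_2^{4} + 2x_2^{3} + 8x_2^{2}x_3 + 4x_2^{2} - 8x_2x_3 - 5x_2 - 16x_3^{2} - \tfrac{65}{3}x_3
  leading term x_1: subtract (\tfrac{17}{3})·f_1 from -\tfrac{17}{3}x_1 - x_2^{4} + 2x_2^{3} + 8x_2^{2}x_3 + 4x_2^{2} - 8x_2x_3 - 5x_2 - 16x_3^{2} - \tfrac{65}{3}x_3 → -x_2^{4} + 2x_2^{3} + 8x_2^{2}x_3 + \tfrac{29}{3}x_2^{2} - 8x_2x_3 - \tfrac{32}{3}x_2 - 16x_3^{2} - \tfrac{133}{3}x_3 - \tfrac{85}{3}
  leading term x_2^{4}: no divisor's leading term divides it; move -x_2^{4} to the remainder.
  leading term x_2^{3}: no divisor's leading term divides it; move 2x_2^{3} to the remainder.
  leading term x_2^{2}x_3: no divisor's leading term divides it; move 8x_2^{2}x_3 to the remainder.
  leading term x_2^{2}: no divisor's leading term divides it; move \tfrac{29}{3}x_2^{2} to the remainder.
  leading term x_2x_3: no divisor's leading term divides it; move -8x_2x_3 to the remainder.
  leading term x_2: no divisor's leading term divides it; move -\tfrac{32}{3}x_2 to the remainder.
  leading term x_3^{2}: no divisor's leading term divides it; move -16x_3^{2} to the remainder.
  leading term x_3: no divisor's leading term divides it; move -\tfrac{133}{3}x_3 to the remainder.
  leading term 1: no divisor's leading term divides it; move -\tfrac{85}{3} to the remainder.
  remainder -x_2^{4} + 2x_2^{3} + 8x_2^{2}x_3 + \tfrac{29}{3}x_2^{2} - 8x_2x_3 - \tfrac{32}{3}x_2 - 16x_3^{2} - \tfrac{133}{3}x_3 - \tfrac{85}{3} ≠ 0; add g_3 = -x_2^{4} + 2x_2^{3} + 8x_2^{2}x_3 + \tfrac{29}{3}x_2^{2} - 8x_2x_3 - \tfrac{32}{3}x_2 - 16x_3^{2} - \tfrac{133}{3}x_3 - \tfrac{85}{3} to the basis.

S(f_1,g_3): leading monomials are coprime, so the S-polynomial reduces to 0 (Buchberger's first criterion).
S(f_2,g_3): leading monomials are coprime, so the S-polynomial reduces to 0 (Buchberger's first criterion).
Every S-polynomial of the final basis reduces to 0, so we have a Gröbner basis.
Inter-reduce: drop elements whose leading term is divisible by another's, tail-reduce, and make monic.
Reduced Gröbner basis: {x_1 + x_2^{2} - x_2 - 4x_3 - 5, x_2^{4} - 2x_2^{3} - 8x_2^{2}x_3 - \tfrac{29}{3}x_2^{2} + 8x_2x_3 + \tfrac{32}{3}x_2 + 16x_3^{2} + \tfrac{133}{3}x_3 + \tfrac{85}{3}}.

Buchberger on the second generating set:
h_1 = 24x_1^{2} + 20x_1 + 40x_3, LT = x_1^{2}.
h_2 = -x_1 - x_2^{2} + x_2 + 4x_3 + 5, LT = x_1.

S(h_1,h_2): lcm = x_1^{2}. S = -x_1x_2^{2} + x_1x_2 + 4x_1x_3 + \tfrac{35}{6}x_1 + \tfrac{5}{3}x_3.
  leading term x_1x_2^{2}: subtract (x_2^{2})·h_2 from -x_1x_2^{2} + x_1x_2 + 4x_1x_3 + \tfrac{35}{6}x_1 + \tfrac{5}{3}x_3 → x_1x_2 + 4x_1x_3 + \tfrac{35}{6}x_1 + x_2^{4} - x_2^{3} - 4x_2^{2}x_3 - 5x_2^{2} + \tfrac{5}{3}x_3
  leading term x_1x_2: subtract (-x_2)·h_2 from x_1x_2 + 4x_1x_3 + \tfrac{35}{6}x_1 + x_2^{4} - x_2^{3} - 4x_2^{2}x_3 - 5x_2^{2} + \tfrac{5}{3}x_3 → 4x_1x_3 + \tfrac{35}{6}x_1 + x_2^{4} - 2x_2^{3} - 4x_2^{2}x_3 - 4x_2^{2} + 4x_2x_3 + 5x_2 + \tfrac{5}{3}x_3
  leading term x_1x_3: subtract (-4x_3)·h_2 from 4x_1x_3 + \tfrac{35}{6}x_1 + x_2^{4} - 2x_2^{3} - 4x_2^{2}x_3 - 4x_2^{2} + 4x_2x_3 + 5x_2 + \tfrac{5}{3}x_3 → \tfrac{35}{6}x_1 + x_2^{4} - 2x_2^{3} - 8x_2^{2}x_3 - 4x_2^{2} + 8x_2x_3 + 5x_2 + 16x_3^{2} + \tfrac{65}{3}x_3
  leading term x_1: subtract (-\tfrac{35}{6})·h_2 from \tfrac{35}{6}x_1 + x_2^{4} - 2x_2^{3} - 8x_2^{2}x_3 - 4x_2^{2} + 8x_2x_3 + 5x_2 + 16x_3^{2} + \tfrac{65}{3}x_3 → x_2^{4} - 2x_2^{3} - 8x_2^{2}x_3 - \tfrac{59}{6}x_2^{2} + 8x_2x_3 + \tfrac{65}{6}x_2 + 16x_3^{2} + 45x_3 + \tfrac{175}{6}
  leading term x_2^{4}: no divisor's leading term divides it; move x_2^{4} to the remainder.
  leading term x_2^{3}: no divisor's leading term divides it; move -2x_2^{3} to the remainder.
  leading term x_2^{2}x_3: no divisor's leading term divides it; move -8x_2^{2}x_3 to the remainder.
  leading term x_2^{2}: no divisor's leading term divides it; move -\tfrac{59}{6}x_2^{2} to the remainder.
  leading term x_2x_3: no divisor's leading term divides it; move 8x_2x_3 to the remainder.
  leading term x_2: no divisor's leading term divides it; move \tfrac{65}{6}x_2 to the remainder.
  leading term x_3^{2}: no divisor's leading term divides it; move 16x_3^{2} to the remainder.
  leading term x_3: no divisor's leading term divides it; move 45x_3 to the remainder.
  leading term 1: no divisor's leading term divides it; move \tfrac{175}{6} to the remainder.
  remainder x_2^{4} - 2x_2^{3} - 8x_2^{2}x_3 - \tfrac{59}{6}x_2^{2} + 8x_2x_3 + \tfrac{65}{6}x_2 + 16x_3^{2} + 45x_3 + \tfrac{175}{6} ≠ 0; add k_3 = x_2^{4} - 2x_2^{3} - 8x_2^{2}x_3 - \tfrac{59}{6}x_2^{2} + 8x_2x_3 + \tfrac{65}{6}x_2 + 16x_3^{2} + 45x_3 + \tfrac{175}{6} to the basis.

S(h_1,k_3): leading monomials are coprime, so the S-polynomial reduces to 0 (Buchberger's first criterion).
S(h_2,k_3): leading monomials are coprime, so the S-polynomial reduces to 0 (Buchberger's first criterion).
Every S-polynomial of the final basis reduces to 0, so we have a Gröbner basis.
Inter-reduce: drop elements whose leading term is divisible by another's, tail-reduce, and make monic.
Reduced Gröbner basis: {x_1 + x_2^{2} - x_2 - 4x_3 - 5, x_2^{4} - 2x_2^{3} - 8x_2^{2}x_3 - \tfrac{59}{6}x_2^{2} + 8x_2x_3 + \tfrac{65}{6}x_2 + 16x_3^{2} + 45x_3 + \tfrac{175}{6}}.

The bases are distinct; the ideals are different.

No, the ideals differ.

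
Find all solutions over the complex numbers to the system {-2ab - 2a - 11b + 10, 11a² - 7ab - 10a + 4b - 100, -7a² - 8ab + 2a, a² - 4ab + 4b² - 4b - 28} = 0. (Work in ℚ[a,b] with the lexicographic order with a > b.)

{(-2, 2)}

Compute a lex Gröbner basis by Buchberger's algorithm.
f_1 = -2ab - 2a - 11b + 10, LT = ab.
f_2 = 11a² - 7ab - 10a + 4b - 100, LT = a².
f_3 = -7a² - 8ab + 2a, LT = a².
f_4 = a² - 4ab + 4b² - 4b - 28, LT = a².

S(f_1,f_2): lcm = a²b. S = a² + 7/11ab² + 141/22ab - 5a - 4/11b² + 100/11b.
  reduce S modulo (f_1, f_2, f_3, f_4):
  remainder -21/2a - 85/22b² - 1027/44b + 905/22 ≠ 0; add h_5 = -21/2a - 85/22b² - 1027/44b + 905/22 to the basis.

S(f_1,f_3): lcm = a²b. S = a² - 8/7ab² + 81/14ab - 5a.
  reduce S modulo (f_1, f_2, f_3, f_4, h_5):
  remainder 376183/35574b² - 387308/17787b + 22250/17787 ≠ 0; add h_6 = 376183/35574b² - 387308/17787b + 22250/17787 to the basis.

S(f_1,f_4): lcm = a²b. S = a² + 4ab² + 11/2ab - 5a - 4b³ + 4b² + 28b.
  reduce S modulo (f_1, f_2, f_3, f_4, h_5, h_6):
  remainder 126768381750/141513649489b - 253536763500/141513649489 ≠ 0; add h_7 = 126768381750/141513649489b - 253536763500/141513649489 to the basis.

The other S-polynomials (S(f_2,f_3), S(f_2,f_4), S(f_3,f_4), S(f_1,h_5), S(f_2,h_5), S(f_3,h_5), S(f_4,h_5), S(f_1,h_6), S(f_2,h_6), S(f_3,h_6), S(f_4,h_6), S(h_5,h_6), S(f_1,h_7), S(f_2,h_7), S(f_3,h_7), S(f_4,h_7), S(h_5,h_7), S(h_6,h_7)) all reduce to 0 modulo the current basis, so we have a Gröbner basis.
Inter-reduce: drop elements whose leading term is divisible by another's, tail-reduce, and make monic.
Reduced Gröbner basis: {a + 2, b - 2}.

From the last basis element, b - 2 = 0, so b takes values in {2}. Each choice, substituted upward through the basis, yields the corresponding point(s) of the solution set.
  b = 2: the earlier basis element becomes a + 2 = 0, giving a = -2 — point (-2, 2).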